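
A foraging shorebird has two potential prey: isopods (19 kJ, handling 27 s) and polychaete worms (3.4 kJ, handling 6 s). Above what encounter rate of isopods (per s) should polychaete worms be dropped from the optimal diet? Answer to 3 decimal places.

The zero-one rule: include polychaete worms iff E₂/h₂ > λE₁/(1+λh₁). Equality gives the switch point.
λE₁h₂ = E₂ + λE₂h₁ ⇒ λ = E₂/(E₁h₂ − E₂h₁) = 3.4/(114 − 91.8) = 0.1532 per s.

0.153 per s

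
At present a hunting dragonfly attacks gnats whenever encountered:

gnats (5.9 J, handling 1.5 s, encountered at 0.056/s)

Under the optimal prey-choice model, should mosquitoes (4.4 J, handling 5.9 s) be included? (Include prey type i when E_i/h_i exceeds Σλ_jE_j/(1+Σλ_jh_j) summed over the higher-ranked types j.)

On gnats alone, R = ΣλE/(1+Σλh) = 0.3304/1.084 = 0.3048 J/s.
mosquitoes: E/h = 4.4/5.9 = 0.7458 J/s.
Since 0.7458 > R, including mosquitoes increases the long-run rate.

Yes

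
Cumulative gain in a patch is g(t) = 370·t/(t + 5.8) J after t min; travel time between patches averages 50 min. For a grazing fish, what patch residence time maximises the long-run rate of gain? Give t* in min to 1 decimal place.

By the marginal value theorem, leave when the instantaneous gain rate g'(t) equals the habitat-wide average g(t)/(T + t).
g'(t) = 370·5.8/(t + 5.8)². Setting 370·5.8/(t+5.8)² = 370t/[(t+5.8)(50+t)] gives 5.8(50+t) = t(t+5.8), so t² = 5.8×50 = 290.
t* = √290 = 17.03 min.

17.0 min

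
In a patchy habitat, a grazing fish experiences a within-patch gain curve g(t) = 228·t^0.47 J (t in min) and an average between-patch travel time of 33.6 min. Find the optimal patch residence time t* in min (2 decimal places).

Optimal t* satisfies g'(t*) = g(t*)/(T + t*).
g'(t) = 0.47·228·t^-0.53. Setting 0.47·228·t^-0.53 = 228·t^0.47/(33.6+t) gives 0.47(33.6+t) = t, so 0.53·t = 0.47×33.6.
t* = 0.47×33.6/0.53 = 29.8 min.

29.80 min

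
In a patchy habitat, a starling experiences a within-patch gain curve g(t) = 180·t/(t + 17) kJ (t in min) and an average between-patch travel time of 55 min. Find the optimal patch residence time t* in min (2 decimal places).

Maximise g(t)/(T+t): set derivative to zero → g'(t)(T+t) = g(t).
g'(t) = 180·17/(t + 17)². Setting 180·17/(t+17)² = 180t/[(t+17)(55+t)] gives 17(55+t) = t(t+17), so t² = 17×55 = 935.
t* = √935 = 30.58 min.

30.58 min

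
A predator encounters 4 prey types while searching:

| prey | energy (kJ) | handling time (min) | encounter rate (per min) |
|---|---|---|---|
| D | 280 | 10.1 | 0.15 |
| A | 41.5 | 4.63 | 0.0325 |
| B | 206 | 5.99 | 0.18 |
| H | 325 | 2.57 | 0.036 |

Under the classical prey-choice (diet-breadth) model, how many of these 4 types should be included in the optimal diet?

3

Profitabilities (E/h, kJ/min): H 126, B 34.4, D 27.7, A 8.96. Add prey in this order while the next type's profitability exceeds the intake rate on those already taken.
Rate on top 1: 10.71. B: 34.4 > 10.71 → include.
Rate on top 2: 22.47. D: 27.7 > 22.47 → include.
Rate on top 3: 24.63. A: 8.96 < 24.63 → exclude; stop.
Optimal diet: H, B, D — 3 of 4 types.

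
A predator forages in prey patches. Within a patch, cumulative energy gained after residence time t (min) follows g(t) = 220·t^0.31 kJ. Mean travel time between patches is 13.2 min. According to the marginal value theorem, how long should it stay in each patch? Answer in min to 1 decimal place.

Optimal t* satisfies g'(t*) = g(t*)/(T + t*).
g'(t) = 0.31·220·t^-0.69. Setting 0.31·220·t^-0.69 = 220·t^0.31/(13.2+t) gives 0.31(13.2+t) = t, so 0.69·t = 0.31×13.2.
t* = 0.31×13.2/0.69 = 5.93 min.

5.9 min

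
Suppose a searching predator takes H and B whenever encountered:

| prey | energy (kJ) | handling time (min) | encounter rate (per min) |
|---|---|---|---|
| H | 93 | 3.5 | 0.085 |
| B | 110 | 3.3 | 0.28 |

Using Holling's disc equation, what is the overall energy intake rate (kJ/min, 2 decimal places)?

Energy encountered per unit search time: 0.085×93 + 0.28×110 = 38.71 kJ/min.
Handling time per unit search time: 0.085×3.5 + 0.28×3.3 = 1.221.
Rate = 38.71/(1 + 1.221) = 17.42 kJ/min.

17.42 kJ/min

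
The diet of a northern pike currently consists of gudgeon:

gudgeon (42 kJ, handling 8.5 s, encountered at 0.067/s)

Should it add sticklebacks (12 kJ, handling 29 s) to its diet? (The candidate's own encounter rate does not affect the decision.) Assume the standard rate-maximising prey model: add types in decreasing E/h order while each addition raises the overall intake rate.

No

Intake rate on the current diet: R = (0.067×42) / (1 + 0.067×8.5) = 2.814/1.57 = 1.793 kJ/s.
Profitability of sticklebacks: 12/29 = 0.4138 kJ/s.
0.4138 < 1.793, so adding sticklebacks would lower the average — exclude it.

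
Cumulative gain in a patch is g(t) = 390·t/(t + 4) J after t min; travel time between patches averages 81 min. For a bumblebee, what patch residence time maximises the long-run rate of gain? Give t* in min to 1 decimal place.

18.0 min

Maximise g(t)/(T+t): set derivative to zero → g'(t)(T+t) = g(t).
g'(t) = 390·4/(t + 4)². Setting 390·4/(t+4)² = 390t/[(t+4)(81+t)] gives 4(81+t) = t(t+4), so t² = 4×81 = 324.
t* = √324 = 18 min.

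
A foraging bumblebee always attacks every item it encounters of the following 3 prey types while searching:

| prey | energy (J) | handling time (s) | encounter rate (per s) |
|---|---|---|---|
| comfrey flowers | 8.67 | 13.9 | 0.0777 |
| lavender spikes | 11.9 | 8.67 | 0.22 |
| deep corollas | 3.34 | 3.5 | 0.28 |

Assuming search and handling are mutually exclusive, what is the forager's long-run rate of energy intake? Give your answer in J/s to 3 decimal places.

R = Σλ_iE_i / (1 + Σλ_ih_i)
Numerator: 0.0777×8.67 + 0.22×11.9 + 0.28×3.34 = 4.227
Denominator: 1 + 0.0777×13.9 + 0.22×8.67 + 0.28×3.5 = 4.967
R = 4.227/4.967 = 0.8509 J/s

0.851 J/s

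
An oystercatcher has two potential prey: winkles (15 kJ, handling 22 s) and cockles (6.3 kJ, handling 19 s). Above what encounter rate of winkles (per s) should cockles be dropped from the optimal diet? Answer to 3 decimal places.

0.043 per s

Drop cockles once their profitability E₂/h₂ falls below the rate achievable on winkles alone: E₂/h₂ = λE₁/(1 + λh₁).
Solve for λ: λE₁h₂ = E₂(1 + λh₁) → λ(E₁h₂ − E₂h₁) = E₂ → λ = E₂/(E₁h₂ − E₂h₁).
λ = 6.3/(15×19 − 6.3×22) = 6.3/146.4 = 0.04303 per s.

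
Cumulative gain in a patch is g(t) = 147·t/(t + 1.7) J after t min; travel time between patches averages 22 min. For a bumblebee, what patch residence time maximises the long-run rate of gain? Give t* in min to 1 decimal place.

By the marginal value theorem, leave when the instantaneous gain rate g'(t) equals the habitat-wide average g(t)/(T + t).
g'(t) = 147·1.7/(t + 1.7)². Setting 147·1.7/(t+1.7)² = 147t/[(t+1.7)(22+t)] gives 1.7(22+t) = t(t+1.7), so t² = 1.7×22 = 37.4.
t* = √37.4 = 6.116 min.

6.1 min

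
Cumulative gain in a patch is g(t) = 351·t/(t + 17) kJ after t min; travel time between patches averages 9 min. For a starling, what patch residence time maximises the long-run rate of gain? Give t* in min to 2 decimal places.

Maximise g(t)/(T+t): set derivative to zero → g'(t)(T+t) = g(t).
g'(t) = 351·17/(t + 17)². Setting 351·17/(t+17)² = 351t/[(t+17)(9+t)] gives 17(9+t) = t(t+17), so t² = 17×9 = 153.
t* = √153 = 12.37 min.

12.37 min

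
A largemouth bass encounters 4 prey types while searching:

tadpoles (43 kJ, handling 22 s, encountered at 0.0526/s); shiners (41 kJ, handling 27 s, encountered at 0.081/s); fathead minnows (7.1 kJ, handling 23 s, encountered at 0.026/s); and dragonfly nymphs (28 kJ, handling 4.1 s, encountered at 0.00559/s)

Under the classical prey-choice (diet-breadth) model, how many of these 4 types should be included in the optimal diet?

3

Rank by E/h (kJ/s): dragonfly nymphs 6.83, tadpoles 1.95, shiners 1.52, fathead minnows 0.309. Include each in turn until the next type's E/h falls below the running intake rate.
Rate on top 1: 0.153. tadpoles: 1.95 > 0.153 → include.
Rate on top 2: 1.109. shiners: 1.52 > 1.109 → include.
Rate on top 3: 1.314. fathead minnows: 0.309 < 1.314 → exclude; stop.
Optimal diet: dragonfly nymphs, tadpoles, shiners — 3 of 4 types.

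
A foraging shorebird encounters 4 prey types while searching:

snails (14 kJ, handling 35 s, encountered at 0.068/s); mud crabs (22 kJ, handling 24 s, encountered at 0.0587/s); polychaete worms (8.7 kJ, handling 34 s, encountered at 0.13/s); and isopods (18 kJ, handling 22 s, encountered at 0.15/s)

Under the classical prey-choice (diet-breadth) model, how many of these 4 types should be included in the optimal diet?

2

E/h in descending order: mud crabs 0.917, isopods 0.818, snails 0.4, polychaete worms 0.256 kJ/s. The optimal diet is the largest prefix of this list for which every included type satisfies E_i/h_i > R on the types above it.
Rate on top 1: 0.5361. isopods: 0.818 > 0.5361 → include.
Rate on top 2: 0.6992. snails: 0.4 < 0.6992 → exclude; stop.
Optimal diet: mud crabs, isopods — 2 of 4 types.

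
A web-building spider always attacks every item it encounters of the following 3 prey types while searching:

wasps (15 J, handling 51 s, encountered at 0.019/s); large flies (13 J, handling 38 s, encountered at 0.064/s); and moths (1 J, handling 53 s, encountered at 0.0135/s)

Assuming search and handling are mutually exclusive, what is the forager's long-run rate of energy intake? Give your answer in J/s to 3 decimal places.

0.221 J/s

R = (0.019×15 + 0.064×13 + 0.0135×1) / (1 + 0.019×51 + 0.064×38 + 0.0135×53) = 1.131/5.117 = 0.221 J/s.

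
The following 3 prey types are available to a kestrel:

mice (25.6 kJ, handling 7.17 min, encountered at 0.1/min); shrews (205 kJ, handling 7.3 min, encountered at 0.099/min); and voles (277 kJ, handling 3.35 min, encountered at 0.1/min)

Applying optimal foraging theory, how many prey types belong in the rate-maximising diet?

Rank by E/h (kJ/min): voles 82.7, shrews 28.1, mice 3.57. Include each in turn until the next type's E/h falls below the running intake rate.
Rate on top 1: 20.75. shrews: 28.1 > 20.75 → include.
Rate on top 2: 23.32. mice: 3.57 < 23.32 → exclude; stop.
Optimal diet: voles, shrews — 2 of 3 types.

2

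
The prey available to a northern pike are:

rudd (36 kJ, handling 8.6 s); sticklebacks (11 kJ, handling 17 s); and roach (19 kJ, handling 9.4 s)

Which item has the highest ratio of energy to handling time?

In descending order of E/h:
rudd: 36/8.6 = 4.19 kJ/s
roach: 19/9.4 = 2.02 kJ/s
sticklebacks: 11/17 = 0.647 kJ/s

rudd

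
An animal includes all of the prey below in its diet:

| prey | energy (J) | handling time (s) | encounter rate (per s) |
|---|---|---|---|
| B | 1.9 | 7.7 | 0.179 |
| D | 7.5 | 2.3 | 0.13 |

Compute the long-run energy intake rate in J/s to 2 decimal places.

0.49 J/s

Energy encountered per unit search time: 0.179×1.9 + 0.13×7.5 = 1.315 J/s.
Handling time per unit search time: 0.179×7.7 + 0.13×2.3 = 1.677.
Rate = 1.315/(1 + 1.677) = 0.4912 J/s.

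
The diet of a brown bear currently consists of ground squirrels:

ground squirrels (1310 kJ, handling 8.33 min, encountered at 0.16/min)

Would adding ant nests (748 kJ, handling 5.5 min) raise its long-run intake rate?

Current rate: (0.16×1310)/(1 + 0.16×8.33) = 89.85 kJ/min.
Profitability of ant nests: 748/5.5 = 136 kJ/min.
136 > 89.85, so adding ant nests raises the average — include it.

Yes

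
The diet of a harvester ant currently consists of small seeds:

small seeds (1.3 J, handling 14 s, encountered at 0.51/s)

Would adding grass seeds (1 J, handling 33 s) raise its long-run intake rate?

Current rate: (0.51×1.3)/(1 + 0.51×14) = 0.08145 J/s.
Profitability of grass seeds: 1/33 = 0.0303 J/s.
Since 0.0303 < R, time spent handling grass seeds is better spent searching.

No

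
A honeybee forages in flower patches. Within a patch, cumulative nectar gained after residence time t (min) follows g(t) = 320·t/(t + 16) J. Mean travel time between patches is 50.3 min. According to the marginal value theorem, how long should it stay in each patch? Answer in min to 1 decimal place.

Optimal t* satisfies g'(t*) = g(t*)/(T + t*).
g'(t) = 320·16/(t + 16)². Setting 320·16/(t+16)² = 320t/[(t+16)(50.3+t)] gives 16(50.3+t) = t(t+16), so t² = 16×50.3 = 804.8.
t* = √804.8 = 28.37 min.

28.4 min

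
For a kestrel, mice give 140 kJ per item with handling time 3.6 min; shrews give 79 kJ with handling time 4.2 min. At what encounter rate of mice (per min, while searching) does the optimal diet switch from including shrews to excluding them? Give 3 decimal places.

0.260 per min

The zero-one rule: include shrews iff E₂/h₂ > λE₁/(1+λh₁). Equality gives the switch point.
λE₁h₂ = E₂ + λE₂h₁ ⇒ λ = E₂/(E₁h₂ − E₂h₁) = 79/(588 − 284.4) = 0.2602 per min.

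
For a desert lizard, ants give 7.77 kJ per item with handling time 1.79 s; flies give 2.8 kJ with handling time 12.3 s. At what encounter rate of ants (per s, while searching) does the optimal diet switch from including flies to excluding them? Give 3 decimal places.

The zero-one rule: include flies iff E₂/h₂ > λE₁/(1+λh₁). Equality gives the switch point.
λE₁h₂ = E₂ + λE₂h₁ ⇒ λ = E₂/(E₁h₂ − E₂h₁) = 2.8/(95.57 − 5.012) = 0.03092 per s.

0.031 per s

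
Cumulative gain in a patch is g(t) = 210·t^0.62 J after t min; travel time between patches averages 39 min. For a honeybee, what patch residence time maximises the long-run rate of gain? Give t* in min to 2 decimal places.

63.63 min

Optimal t* satisfies g'(t*) = g(t*)/(T + t*).
g'(t) = 0.62·210·t^-0.38. Setting 0.62·210·t^-0.38 = 210·t^0.62/(39+t) gives 0.62(39+t) = t, so 0.38·t = 0.62×39.
t* = 0.62×39/0.38 = 63.63 min.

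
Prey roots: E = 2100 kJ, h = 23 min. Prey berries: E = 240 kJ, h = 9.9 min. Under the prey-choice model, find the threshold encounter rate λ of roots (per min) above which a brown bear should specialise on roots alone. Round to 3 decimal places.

0.016 per min

The zero-one rule: include berries iff E₂/h₂ > λE₁/(1+λh₁). Equality gives the switch point.
λE₁h₂ = E₂ + λE₂h₁ ⇒ λ = E₂/(E₁h₂ − E₂h₁) = 240/(2.079e+04 − 5520) = 0.01572 per min.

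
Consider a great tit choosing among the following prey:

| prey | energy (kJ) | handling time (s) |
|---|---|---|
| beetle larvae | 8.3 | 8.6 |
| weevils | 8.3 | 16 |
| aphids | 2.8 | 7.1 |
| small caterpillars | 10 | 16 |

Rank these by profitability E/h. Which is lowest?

Profitability E/h (kJ/s): beetle larvae = 8.3/8.6 = 0.965, weevils = 8.3/16 = 0.519, aphids = 2.8/7.1 = 0.394, small caterpillars = 10/16 = 0.625.
Ranked: beetle larvae > small caterpillars > weevils > aphids.

aphids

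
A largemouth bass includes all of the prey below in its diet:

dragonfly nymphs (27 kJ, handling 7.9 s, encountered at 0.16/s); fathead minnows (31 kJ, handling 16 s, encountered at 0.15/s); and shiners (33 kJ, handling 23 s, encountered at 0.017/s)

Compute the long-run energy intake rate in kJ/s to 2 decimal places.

Energy encountered per unit search time: 0.16×27 + 0.15×31 + 0.017×33 = 9.531 kJ/s.
Handling time per unit search time: 0.16×7.9 + 0.15×16 + 0.017×23 = 4.055.
Rate = 9.531/(1 + 4.055) = 1.885 kJ/s.

1.89 kJ/s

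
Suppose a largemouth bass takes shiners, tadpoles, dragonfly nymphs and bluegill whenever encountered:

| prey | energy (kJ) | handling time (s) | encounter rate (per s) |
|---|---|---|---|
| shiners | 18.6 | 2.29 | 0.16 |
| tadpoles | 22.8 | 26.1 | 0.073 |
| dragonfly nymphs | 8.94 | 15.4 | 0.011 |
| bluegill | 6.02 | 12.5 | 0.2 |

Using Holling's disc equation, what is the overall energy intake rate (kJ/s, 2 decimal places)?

1.00 kJ/s

R = Σλ_iE_i / (1 + Σλ_ih_i)
Numerator: 0.16×18.6 + 0.073×22.8 + 0.011×8.94 + 0.2×6.02 = 5.943
Denominator: 1 + 0.16×2.29 + 0.073×26.1 + 0.011×15.4 + 0.2×12.5 = 5.941
R = 5.943/5.941 = 1 kJ/s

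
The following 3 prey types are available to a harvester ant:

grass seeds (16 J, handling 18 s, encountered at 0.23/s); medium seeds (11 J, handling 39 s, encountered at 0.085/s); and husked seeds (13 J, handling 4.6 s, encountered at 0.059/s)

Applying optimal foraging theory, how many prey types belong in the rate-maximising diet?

E/h in descending order: husked seeds 2.83, grass seeds 0.889, medium seeds 0.282 J/s. The optimal diet is the largest prefix of this list for which every included type satisfies E_i/h_i > R on the types above it.
Rate on top 1: 0.6033. grass seeds: 0.889 > 0.6033 → include.
Rate on top 2: 0.8218. medium seeds: 0.282 < 0.8218 → exclude; stop.
Optimal diet: husked seeds, grass seeds — 2 of 3 types.

2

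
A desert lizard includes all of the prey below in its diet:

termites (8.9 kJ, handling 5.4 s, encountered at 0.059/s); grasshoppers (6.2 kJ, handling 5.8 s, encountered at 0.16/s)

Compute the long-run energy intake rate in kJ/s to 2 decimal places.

0.68 kJ/s

Energy encountered per unit search time: 0.059×8.9 + 0.16×6.2 = 1.517 kJ/s.
Handling time per unit search time: 0.059×5.4 + 0.16×5.8 = 1.247.
Rate = 1.517/(1 + 1.247) = 0.6753 kJ/s.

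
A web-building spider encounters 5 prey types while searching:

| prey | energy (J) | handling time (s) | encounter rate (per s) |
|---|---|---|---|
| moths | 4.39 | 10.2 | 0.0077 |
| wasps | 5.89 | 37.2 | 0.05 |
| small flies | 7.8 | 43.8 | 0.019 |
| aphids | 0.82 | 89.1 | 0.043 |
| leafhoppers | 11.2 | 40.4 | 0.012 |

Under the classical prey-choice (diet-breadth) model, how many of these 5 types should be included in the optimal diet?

Profitabilities (E/h, J/s): moths 0.43, leafhoppers 0.277, small flies 0.178, wasps 0.158, aphids 0.0092. Add prey in this order while the next type's profitability exceeds the intake rate on those already taken.
Rate on top 1: 0.03134. leafhoppers: 0.277 > 0.03134 → include.
Rate on top 2: 0.1076. small flies: 0.178 > 0.1076 → include.
Rate on top 3: 0.1321. wasps: 0.158 > 0.1321 → include.
Rate on top 4: 0.1436. aphids: 0.0092 < 0.1436 → exclude; stop.
Optimal diet: moths, leafhoppers, small flies, wasps — 4 of 5 types.

4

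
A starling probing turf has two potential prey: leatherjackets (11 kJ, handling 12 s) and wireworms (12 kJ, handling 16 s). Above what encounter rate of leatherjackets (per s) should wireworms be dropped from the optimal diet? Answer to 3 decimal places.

0.375 per s

The zero-one rule: include wireworms iff E₂/h₂ > λE₁/(1+λh₁). Equality gives the switch point.
λE₁h₂ = E₂ + λE₂h₁ ⇒ λ = E₂/(E₁h₂ − E₂h₁) = 12/(176 − 144) = 0.375 per s.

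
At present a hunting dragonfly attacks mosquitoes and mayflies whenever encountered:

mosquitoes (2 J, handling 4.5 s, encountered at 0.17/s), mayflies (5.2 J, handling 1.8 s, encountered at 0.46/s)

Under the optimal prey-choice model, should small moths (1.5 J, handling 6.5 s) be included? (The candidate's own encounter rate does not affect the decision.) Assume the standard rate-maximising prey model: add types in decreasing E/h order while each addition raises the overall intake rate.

Intake rate on the current diet: R = (0.17×2 + 0.46×5.2) / (1 + 0.17×4.5 + 0.46×1.8) = 2.732/2.593 = 1.054 J/s.
Profitability of small moths: 1.5/6.5 = 0.2308 J/s.
Since 0.2308 < R, time spent handling small moths is better spent searching.

No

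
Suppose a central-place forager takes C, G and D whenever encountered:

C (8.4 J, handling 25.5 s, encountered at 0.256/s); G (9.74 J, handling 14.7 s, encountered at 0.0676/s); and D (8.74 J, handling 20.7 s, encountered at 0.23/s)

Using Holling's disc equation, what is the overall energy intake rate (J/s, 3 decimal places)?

0.363 J/s

Energy encountered per unit search time: 0.256×8.4 + 0.0676×9.74 + 0.23×8.74 = 4.819 J/s.
Handling time per unit search time: 0.256×25.5 + 0.0676×14.7 + 0.23×20.7 = 12.28.
Rate = 4.819/(1 + 12.28) = 0.3628 J/s.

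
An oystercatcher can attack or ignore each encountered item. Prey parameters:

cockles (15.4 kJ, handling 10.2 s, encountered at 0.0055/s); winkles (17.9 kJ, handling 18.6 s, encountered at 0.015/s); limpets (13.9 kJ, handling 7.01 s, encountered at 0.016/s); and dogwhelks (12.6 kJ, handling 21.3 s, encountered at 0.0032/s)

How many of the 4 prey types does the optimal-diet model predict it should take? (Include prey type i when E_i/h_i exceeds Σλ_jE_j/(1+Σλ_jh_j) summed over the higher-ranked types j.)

4

E/h in descending order: limpets 1.98, cockles 1.51, winkles 0.962, dogwhelks 0.592 kJ/s. The optimal diet is the largest prefix of this list for which every included type satisfies E_i/h_i > R on the types above it.
Rate on top 1: 0.2. cockles: 1.51 > 0.2 → include.
Rate on top 2: 0.2629. winkles: 0.962 > 0.2629 → include.
Rate on top 3: 0.3977. dogwhelks: 0.592 > 0.3977 → include.
Optimal diet: limpets, cockles, winkles, dogwhelks — 4 of 4 types.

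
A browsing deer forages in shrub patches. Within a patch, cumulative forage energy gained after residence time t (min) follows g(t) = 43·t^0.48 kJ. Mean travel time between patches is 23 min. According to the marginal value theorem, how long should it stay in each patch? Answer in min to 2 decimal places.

21.23 min

Maximise g(t)/(T+t): set derivative to zero → g'(t)(T+t) = g(t).
g'(t) = 0.48·43·t^-0.52. Setting 0.48·43·t^-0.52 = 43·t^0.48/(23+t) gives 0.48(23+t) = t, so 0.52·t = 0.48×23.
t* = 0.48×23/0.52 = 21.23 min.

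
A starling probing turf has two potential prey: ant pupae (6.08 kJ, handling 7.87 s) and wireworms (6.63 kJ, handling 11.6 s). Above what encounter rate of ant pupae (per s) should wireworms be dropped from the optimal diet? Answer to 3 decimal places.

0.361 per s

At the threshold, the rate on ant pupae alone equals the profitability of wireworms: λ·6.08/(1 + λ·7.87) = 6.63/11.6 = 0.5716.
Rearranging, λ(6.08 − 0.5716×7.87) = 0.5716, so λ = 0.5716/1.582 = 0.3613 per s.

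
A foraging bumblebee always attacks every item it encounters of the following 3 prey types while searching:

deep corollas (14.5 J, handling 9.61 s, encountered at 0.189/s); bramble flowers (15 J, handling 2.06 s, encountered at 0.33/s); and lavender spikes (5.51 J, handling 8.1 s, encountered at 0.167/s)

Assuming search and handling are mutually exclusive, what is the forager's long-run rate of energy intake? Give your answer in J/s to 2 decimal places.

R = Σλ_iE_i / (1 + Σλ_ih_i)
Numerator: 0.189×14.5 + 0.33×15 + 0.167×5.51 = 8.611
Denominator: 1 + 0.189×9.61 + 0.33×2.06 + 0.167×8.1 = 4.849
R = 8.611/4.849 = 1.776 J/s

1.78 J/s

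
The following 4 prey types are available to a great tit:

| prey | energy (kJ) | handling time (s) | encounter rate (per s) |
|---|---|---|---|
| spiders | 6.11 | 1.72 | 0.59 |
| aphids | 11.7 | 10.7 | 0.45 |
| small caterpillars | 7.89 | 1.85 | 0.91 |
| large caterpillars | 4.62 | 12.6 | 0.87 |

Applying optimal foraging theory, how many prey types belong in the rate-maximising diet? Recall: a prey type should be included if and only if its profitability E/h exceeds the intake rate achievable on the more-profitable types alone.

2

E/h in descending order: small caterpillars 4.26, spiders 3.55, aphids 1.09, large caterpillars 0.367 kJ/s. The optimal diet is the largest prefix of this list for which every included type satisfies E_i/h_i > R on the types above it.
Rate on top 1: 2.676. spiders: 3.55 > 2.676 → include.
Rate on top 2: 2.916. aphids: 1.09 < 2.916 → exclude; stop.
Optimal diet: small caterpillars, spiders — 2 of 4 types.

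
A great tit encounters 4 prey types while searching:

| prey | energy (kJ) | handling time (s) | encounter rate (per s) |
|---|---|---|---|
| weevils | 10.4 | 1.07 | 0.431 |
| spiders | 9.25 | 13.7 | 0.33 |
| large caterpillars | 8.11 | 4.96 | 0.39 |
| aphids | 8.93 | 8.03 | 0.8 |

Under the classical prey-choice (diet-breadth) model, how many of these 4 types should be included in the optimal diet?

1

Rank by E/h (kJ/s): weevils 9.72, large caterpillars 1.64, aphids 1.11, spiders 0.675. Include each in turn until the next type's E/h falls below the running intake rate.
Rate on top 1: 3.068. large caterpillars: 1.64 < 3.068 → exclude; stop.
Optimal diet: weevils — 1 of 4 types.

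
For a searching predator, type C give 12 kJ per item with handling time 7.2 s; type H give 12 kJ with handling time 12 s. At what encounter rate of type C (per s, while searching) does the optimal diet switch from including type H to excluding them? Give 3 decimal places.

At the threshold, the rate on type C alone equals the profitability of type H: λ·12/(1 + λ·7.2) = 12/12 = 1.
Rearranging, λ(12 − 1×7.2) = 1, so λ = 1/4.8 = 0.2083 per s.

0.208 per s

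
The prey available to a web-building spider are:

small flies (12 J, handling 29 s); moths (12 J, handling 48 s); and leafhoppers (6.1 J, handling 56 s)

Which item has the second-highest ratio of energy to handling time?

Profitability E/h (J/s): small flies = 12/29 = 0.414, moths = 12/48 = 0.25, leafhoppers = 6.1/56 = 0.109.
Ranked: small flies > moths > leafhoppers.

moths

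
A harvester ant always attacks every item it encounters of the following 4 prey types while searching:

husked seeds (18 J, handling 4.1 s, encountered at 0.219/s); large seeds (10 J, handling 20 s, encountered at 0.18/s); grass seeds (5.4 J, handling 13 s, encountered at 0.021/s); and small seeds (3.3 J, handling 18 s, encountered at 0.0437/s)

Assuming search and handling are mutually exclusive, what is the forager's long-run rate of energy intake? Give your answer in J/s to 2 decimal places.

R = Σλ_iE_i / (1 + Σλ_ih_i)
Numerator: 0.219×18 + 0.18×10 + 0.021×5.4 + 0.0437×3.3 = 6
Denominator: 1 + 0.219×4.1 + 0.18×20 + 0.021×13 + 0.0437×18 = 6.557
R = 6/6.557 = 0.9149 J/s

0.91 J/s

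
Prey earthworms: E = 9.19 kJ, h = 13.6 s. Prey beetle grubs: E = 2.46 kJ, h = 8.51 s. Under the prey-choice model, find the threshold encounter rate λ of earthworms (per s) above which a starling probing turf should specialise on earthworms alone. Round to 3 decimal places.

0.055 per s

At the threshold, the rate on earthworms alone equals the profitability of beetle grubs: λ·9.19/(1 + λ·13.6) = 2.46/8.51 = 0.2891.
Rearranging, λ(9.19 − 0.2891×13.6) = 0.2891, so λ = 0.2891/5.259 = 0.05497 per s.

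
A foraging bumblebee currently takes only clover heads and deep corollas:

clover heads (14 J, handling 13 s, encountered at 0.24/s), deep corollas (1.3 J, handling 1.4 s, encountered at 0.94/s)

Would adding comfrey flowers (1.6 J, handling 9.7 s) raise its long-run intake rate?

No

On clover heads and deep corollas alone, R = ΣλE/(1+Σλh) = 4.582/5.436 = 0.8429 J/s.
comfrey flowers: E/h = 1.6/9.7 = 0.1649 J/s.
0.1649 < 0.8429, so adding comfrey flowers would lower the average — exclude it.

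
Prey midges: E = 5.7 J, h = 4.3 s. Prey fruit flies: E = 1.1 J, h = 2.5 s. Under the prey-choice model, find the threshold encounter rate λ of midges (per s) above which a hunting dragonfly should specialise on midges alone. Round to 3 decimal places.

The zero-one rule: include fruit flies iff E₂/h₂ > λE₁/(1+λh₁). Equality gives the switch point.
λE₁h₂ = E₂ + λE₂h₁ ⇒ λ = E₂/(E₁h₂ − E₂h₁) = 1.1/(14.25 − 4.73) = 0.1155 per s.

0.116 per s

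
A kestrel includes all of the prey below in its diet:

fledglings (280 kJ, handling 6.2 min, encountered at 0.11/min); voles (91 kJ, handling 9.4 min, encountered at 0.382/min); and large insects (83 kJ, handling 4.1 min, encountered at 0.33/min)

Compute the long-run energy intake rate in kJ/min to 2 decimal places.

14.03 kJ/min

R = Σλ_iE_i / (1 + Σλ_ih_i)
Numerator: 0.11×280 + 0.382×91 + 0.33×83 = 92.95
Denominator: 1 + 0.11×6.2 + 0.382×9.4 + 0.33×4.1 = 6.626
R = 92.95/6.626 = 14.03 kJ/min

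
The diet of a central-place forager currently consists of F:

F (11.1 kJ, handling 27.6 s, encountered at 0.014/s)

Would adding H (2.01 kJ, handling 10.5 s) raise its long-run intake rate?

Yes

Intake rate on the current diet: R = (0.014×11.1) / (1 + 0.014×27.6) = 0.1554/1.386 = 0.1121 kJ/s.
Profitability of H: 2.01/10.5 = 0.1914 kJ/s.
Since 0.1914 > R, including H increases the long-run rate.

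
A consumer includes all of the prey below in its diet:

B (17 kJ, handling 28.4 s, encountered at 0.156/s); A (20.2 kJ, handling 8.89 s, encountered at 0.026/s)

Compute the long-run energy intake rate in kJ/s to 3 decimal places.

R = Σλ_iE_i / (1 + Σλ_ih_i)
Numerator: 0.156×17 + 0.026×20.2 = 3.177
Denominator: 1 + 0.156×28.4 + 0.026×8.89 = 5.662
R = 3.177/5.662 = 0.5612 kJ/s

0.561 kJ/s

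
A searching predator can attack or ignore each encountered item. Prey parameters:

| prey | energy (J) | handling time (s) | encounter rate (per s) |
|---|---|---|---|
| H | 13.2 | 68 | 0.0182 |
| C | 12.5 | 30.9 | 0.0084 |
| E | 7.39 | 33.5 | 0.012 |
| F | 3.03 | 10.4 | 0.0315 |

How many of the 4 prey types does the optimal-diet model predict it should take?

4

Rank by E/h (J/s): C 0.405, F 0.291, E 0.221, H 0.194. Include each in turn until the next type's E/h falls below the running intake rate.
Rate on top 1: 0.08336. F: 0.291 > 0.08336 → include.
Rate on top 2: 0.1263. E: 0.221 > 0.1263 → include.
Rate on top 3: 0.1454. H: 0.194 > 0.1454 → include.
Optimal diet: C, F, E, H — 4 of 4 types.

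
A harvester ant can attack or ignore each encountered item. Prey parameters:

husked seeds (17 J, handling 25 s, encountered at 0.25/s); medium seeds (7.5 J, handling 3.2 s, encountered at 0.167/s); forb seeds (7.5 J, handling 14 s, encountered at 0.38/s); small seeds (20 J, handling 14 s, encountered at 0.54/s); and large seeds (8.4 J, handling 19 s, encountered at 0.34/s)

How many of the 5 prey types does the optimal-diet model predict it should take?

2

Profitabilities (E/h, J/s): medium seeds 2.34, small seeds 1.43, husked seeds 0.68, forb seeds 0.536, large seeds 0.442. Add prey in this order while the next type's profitability exceeds the intake rate on those already taken.
Rate on top 1: 0.8163. small seeds: 1.43 > 0.8163 → include.
Rate on top 2: 1.325. husked seeds: 0.68 < 1.325 → exclude; stop.
Optimal diet: medium seeds, small seeds — 2 of 5 types.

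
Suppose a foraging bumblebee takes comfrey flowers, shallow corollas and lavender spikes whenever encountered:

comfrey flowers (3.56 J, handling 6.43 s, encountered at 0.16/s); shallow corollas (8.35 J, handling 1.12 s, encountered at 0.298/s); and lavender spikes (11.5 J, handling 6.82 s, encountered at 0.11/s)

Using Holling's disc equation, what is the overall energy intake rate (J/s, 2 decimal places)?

R = Σλ_iE_i / (1 + Σλ_ih_i)
Numerator: 0.16×3.56 + 0.298×8.35 + 0.11×11.5 = 4.323
Denominator: 1 + 0.16×6.43 + 0.298×1.12 + 0.11×6.82 = 3.113
R = 4.323/3.113 = 1.389 J/s

1.39 J/s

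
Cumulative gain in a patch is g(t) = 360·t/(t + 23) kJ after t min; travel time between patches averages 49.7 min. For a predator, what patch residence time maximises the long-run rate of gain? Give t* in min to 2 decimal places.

Maximise g(t)/(T+t): set derivative to zero → g'(t)(T+t) = g(t).
g'(t) = 360·23/(t + 23)². Setting 360·23/(t+23)² = 360t/[(t+23)(49.7+t)] gives 23(49.7+t) = t(t+23), so t² = 23×49.7 = 1143.
t* = √1143 = 33.81 min.

33.81 min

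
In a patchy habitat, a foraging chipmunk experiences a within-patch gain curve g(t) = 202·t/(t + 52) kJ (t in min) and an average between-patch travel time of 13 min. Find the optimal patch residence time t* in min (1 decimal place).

By the marginal value theorem, leave when the instantaneous gain rate g'(t) equals the habitat-wide average g(t)/(T + t).
g'(t) = 202·52/(t + 52)². Setting 202·52/(t+52)² = 202t/[(t+52)(13+t)] gives 52(13+t) = t(t+52), so t² = 52×13 = 676.
t* = √676 = 26 min.

26.0 min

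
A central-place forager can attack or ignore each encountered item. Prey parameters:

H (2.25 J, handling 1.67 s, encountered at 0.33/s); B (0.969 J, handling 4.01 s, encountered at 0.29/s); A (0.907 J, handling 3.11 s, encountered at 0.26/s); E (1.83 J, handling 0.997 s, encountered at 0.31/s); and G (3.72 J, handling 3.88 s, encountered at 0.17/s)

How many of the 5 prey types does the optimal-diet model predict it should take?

3

Rank by E/h (J/s): E 1.84, H 1.35, G 0.959, A 0.292, B 0.242. Include each in turn until the next type's E/h falls below the running intake rate.
Rate on top 1: 0.4334. H: 1.35 > 0.4334 → include.
Rate on top 2: 0.7041. G: 0.959 > 0.7041 → include.
Rate on top 3: 0.7708. A: 0.292 < 0.7708 → exclude; stop.
Optimal diet: E, H, G — 3 of 5 types.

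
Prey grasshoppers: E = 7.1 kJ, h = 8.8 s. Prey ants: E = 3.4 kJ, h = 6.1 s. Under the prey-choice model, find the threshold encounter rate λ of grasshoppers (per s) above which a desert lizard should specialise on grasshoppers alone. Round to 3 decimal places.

0.254 per s

The zero-one rule: include ants iff E₂/h₂ > λE₁/(1+λh₁). Equality gives the switch point.
λE₁h₂ = E₂ + λE₂h₁ ⇒ λ = E₂/(E₁h₂ − E₂h₁) = 3.4/(43.31 − 29.92) = 0.2539 per s.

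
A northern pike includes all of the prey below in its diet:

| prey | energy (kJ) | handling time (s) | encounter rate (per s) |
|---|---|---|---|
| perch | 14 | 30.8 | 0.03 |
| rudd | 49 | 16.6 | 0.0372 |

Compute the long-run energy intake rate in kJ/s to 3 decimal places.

0.882 kJ/s

R = (0.03×14 + 0.0372×49) / (1 + 0.03×30.8 + 0.0372×16.6) = 2.243/2.542 = 0.8825 kJ/s.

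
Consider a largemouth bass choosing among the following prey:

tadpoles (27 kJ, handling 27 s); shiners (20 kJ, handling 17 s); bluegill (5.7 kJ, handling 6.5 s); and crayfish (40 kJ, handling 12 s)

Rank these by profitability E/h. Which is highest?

Profitability E/h (kJ/s): tadpoles = 27/27 = 1, shiners = 20/17 = 1.18, bluegill = 5.7/6.5 = 0.877, crayfish = 40/12 = 3.33.
Ranked: crayfish > shiners > tadpoles > bluegill.

crayfish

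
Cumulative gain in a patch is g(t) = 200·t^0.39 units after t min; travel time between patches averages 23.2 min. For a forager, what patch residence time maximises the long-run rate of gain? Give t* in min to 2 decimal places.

14.83 min

Optimal t* satisfies g'(t*) = g(t*)/(T + t*).
g'(t) = 0.39·200·t^-0.61. Setting 0.39·200·t^-0.61 = 200·t^0.39/(23.2+t) gives 0.39(23.2+t) = t, so 0.61·t = 0.39×23.2.
t* = 0.39×23.2/0.61 = 14.83 min.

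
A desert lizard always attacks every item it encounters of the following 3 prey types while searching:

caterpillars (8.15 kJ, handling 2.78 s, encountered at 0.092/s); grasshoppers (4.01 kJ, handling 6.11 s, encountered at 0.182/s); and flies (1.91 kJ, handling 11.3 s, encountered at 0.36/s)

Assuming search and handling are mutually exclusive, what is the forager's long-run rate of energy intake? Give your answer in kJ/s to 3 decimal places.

0.337 kJ/s

R = Σλ_iE_i / (1 + Σλ_ih_i)
Numerator: 0.092×8.15 + 0.182×4.01 + 0.36×1.91 = 2.167
Denominator: 1 + 0.092×2.78 + 0.182×6.11 + 0.36×11.3 = 6.436
R = 2.167/6.436 = 0.3367 kJ/s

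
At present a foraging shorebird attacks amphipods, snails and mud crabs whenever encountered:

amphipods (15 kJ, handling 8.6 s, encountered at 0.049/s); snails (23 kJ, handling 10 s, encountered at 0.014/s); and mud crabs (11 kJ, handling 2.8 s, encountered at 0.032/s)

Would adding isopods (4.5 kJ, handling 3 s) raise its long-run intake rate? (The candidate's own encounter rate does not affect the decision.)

Intake rate on the current diet: R = (0.049×15 + 0.014×23 + 0.032×11) / (1 + 0.049×8.6 + 0.014×10 + 0.032×2.8) = 1.409/1.651 = 0.8534 kJ/s.
isopods: E/h = 4.5/3 = 1.5 kJ/s.
Since 1.5 > R, including isopods increases the long-run rate.

Yes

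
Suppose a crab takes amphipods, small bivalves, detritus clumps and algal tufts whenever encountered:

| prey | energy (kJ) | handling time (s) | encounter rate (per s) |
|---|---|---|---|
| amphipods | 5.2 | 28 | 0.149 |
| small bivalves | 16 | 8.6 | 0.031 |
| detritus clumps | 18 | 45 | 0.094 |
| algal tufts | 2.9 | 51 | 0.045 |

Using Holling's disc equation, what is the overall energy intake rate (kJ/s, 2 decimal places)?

0.26 kJ/s

R = Σλ_iE_i / (1 + Σλ_ih_i)
Numerator: 0.149×5.2 + 0.031×16 + 0.094×18 + 0.045×2.9 = 3.093
Denominator: 1 + 0.149×28 + 0.031×8.6 + 0.094×45 + 0.045×51 = 11.96
R = 3.093/11.96 = 0.2586 kJ/s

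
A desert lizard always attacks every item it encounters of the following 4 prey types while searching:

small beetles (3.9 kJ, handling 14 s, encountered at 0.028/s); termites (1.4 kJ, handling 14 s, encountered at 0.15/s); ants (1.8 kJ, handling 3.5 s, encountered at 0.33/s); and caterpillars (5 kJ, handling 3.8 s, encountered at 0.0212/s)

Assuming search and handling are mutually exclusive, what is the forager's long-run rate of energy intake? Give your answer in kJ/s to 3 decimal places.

0.216 kJ/s

R = (0.028×3.9 + 0.15×1.4 + 0.33×1.8 + 0.0212×5) / (1 + 0.028×14 + 0.15×14 + 0.33×3.5 + 0.0212×3.8) = 1.019/4.728 = 0.2156 kJ/s.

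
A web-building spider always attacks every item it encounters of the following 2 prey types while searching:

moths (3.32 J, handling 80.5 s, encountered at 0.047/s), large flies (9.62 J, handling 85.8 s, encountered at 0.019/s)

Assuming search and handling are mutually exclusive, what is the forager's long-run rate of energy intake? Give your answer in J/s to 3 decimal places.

R = Σλ_iE_i / (1 + Σλ_ih_i)
Numerator: 0.047×3.32 + 0.019×9.62 = 0.3388
Denominator: 1 + 0.047×80.5 + 0.019×85.8 = 6.414
R = 0.3388/6.414 = 0.05283 J/s

0.053 J/s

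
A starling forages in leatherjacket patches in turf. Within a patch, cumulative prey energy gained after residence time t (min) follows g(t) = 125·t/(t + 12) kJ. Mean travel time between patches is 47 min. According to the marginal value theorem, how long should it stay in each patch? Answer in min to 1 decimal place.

Maximise g(t)/(T+t): set derivative to zero → g'(t)(T+t) = g(t).
g'(t) = 125·12/(t + 12)². Setting 125·12/(t+12)² = 125t/[(t+12)(47+t)] gives 12(47+t) = t(t+12), so t² = 12×47 = 564.
t* = √564 = 23.75 min.

23.7 min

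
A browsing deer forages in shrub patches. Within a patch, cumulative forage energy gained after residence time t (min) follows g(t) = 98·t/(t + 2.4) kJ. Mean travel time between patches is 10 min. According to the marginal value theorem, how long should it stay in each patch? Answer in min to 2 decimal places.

Maximise g(t)/(T+t): set derivative to zero → g'(t)(T+t) = g(t).
g'(t) = 98·2.4/(t + 2.4)². Setting 98·2.4/(t+2.4)² = 98t/[(t+2.4)(10+t)] gives 2.4(10+t) = t(t+2.4), so t² = 2.4×10 = 24.
t* = √24 = 4.899 min.

4.90 min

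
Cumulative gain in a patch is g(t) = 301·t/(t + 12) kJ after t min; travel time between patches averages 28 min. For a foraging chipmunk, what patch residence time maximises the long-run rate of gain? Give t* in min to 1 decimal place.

18.3 min

Maximise g(t)/(T+t): set derivative to zero → g'(t)(T+t) = g(t).
g'(t) = 301·12/(t + 12)². Setting 301·12/(t+12)² = 301t/[(t+12)(28+t)] gives 12(28+t) = t(t+12), so t² = 12×28 = 336.
t* = √336 = 18.33 min.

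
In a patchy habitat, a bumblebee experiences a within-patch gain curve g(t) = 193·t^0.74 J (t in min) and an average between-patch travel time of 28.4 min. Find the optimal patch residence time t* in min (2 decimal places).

Maximise g(t)/(T+t): set derivative to zero → g'(t)(T+t) = g(t).
g'(t) = 0.74·193·t^-0.26. Setting 0.74·193·t^-0.26 = 193·t^0.74/(28.4+t) gives 0.74(28.4+t) = t, so 0.26·t = 0.74×28.4.
t* = 0.74×28.4/0.26 = 80.83 min.

80.83 min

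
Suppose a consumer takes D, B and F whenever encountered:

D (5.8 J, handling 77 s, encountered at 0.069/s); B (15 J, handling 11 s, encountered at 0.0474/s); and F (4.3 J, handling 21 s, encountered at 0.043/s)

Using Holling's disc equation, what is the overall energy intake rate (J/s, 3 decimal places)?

R = Σλ_iE_i / (1 + Σλ_ih_i)
Numerator: 0.069×5.8 + 0.0474×15 + 0.043×4.3 = 1.296
Denominator: 1 + 0.069×77 + 0.0474×11 + 0.043×21 = 7.737
R = 1.296/7.737 = 0.1675 J/s

0.168 J/s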